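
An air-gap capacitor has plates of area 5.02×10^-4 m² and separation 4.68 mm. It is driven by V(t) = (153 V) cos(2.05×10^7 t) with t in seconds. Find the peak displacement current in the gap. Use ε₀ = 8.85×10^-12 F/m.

C = ε₀A/d = (8.85×10^-12)(5.02×10^-4)/(4.68×10^-3) = 9.493×10^-13 F; ω = 2.05×10^7 rad/s.
I_d = C dV/dt, so |I_d|_max = C V₀ ω = (9.493×10^-13)(153)(2.05×10^7) = 2.98×10^-3 A.

2.98×10^-3 A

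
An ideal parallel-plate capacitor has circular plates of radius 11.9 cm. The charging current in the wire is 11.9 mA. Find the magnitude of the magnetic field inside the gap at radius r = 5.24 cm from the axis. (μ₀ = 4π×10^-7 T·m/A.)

No conduction current crosses the gap, so I_d there equals the 0.0119 A in the leads.
∮B·dl = μ₀ I_d,enc with I_d,enc = I_d r²/R² = 2.307×10^-3 A; so B = μ₀ I_d,enc/(2πr) = 8.81×10^-9 T.

8.81×10^-9 T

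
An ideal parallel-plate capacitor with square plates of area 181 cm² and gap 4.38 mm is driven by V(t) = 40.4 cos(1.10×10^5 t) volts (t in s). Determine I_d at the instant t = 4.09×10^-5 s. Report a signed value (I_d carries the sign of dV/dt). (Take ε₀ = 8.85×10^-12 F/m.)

1.59×10^-4 A

C = ε₀A/d = (8.85×10^-12)(0.0181)/(4.38×10^-3) = 3.657×10^-11 F. dV/dt = V₀ω·−sin(ωt); at ωt = 4.499 rad this factor is 0.9773.
I_d = C dV/dt = (3.657×10^-11)(40.4)(1.10×10^5)(0.9773) = 1.59×10^-4 A.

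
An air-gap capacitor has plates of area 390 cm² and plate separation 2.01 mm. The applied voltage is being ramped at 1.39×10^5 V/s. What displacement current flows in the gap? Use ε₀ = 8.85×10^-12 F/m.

2.39×10^-5 A

C = ε₀A/d = (8.85×10^-12)(0.0390)/(2.01×10^-3) = 1.717×10^-10 F.
I_d = C dV/dt = (1.717×10^-10)(1.39×10^5) = 2.39×10^-5 A.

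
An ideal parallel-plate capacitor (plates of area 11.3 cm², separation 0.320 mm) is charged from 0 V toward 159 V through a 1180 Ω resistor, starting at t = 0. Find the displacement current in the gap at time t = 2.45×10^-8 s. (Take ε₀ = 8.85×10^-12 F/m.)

With C = ε₀A/d = (8.85×10^-12)(1.13×10^-3)/(3.20×10^-4) = 3.125×10^-11 F, the time constant is τ = RC = 3.688×10^-8 s, so t/τ = 0.6643 and e^(−t/τ) = 0.5146.
I_d = I_cond = (V₀/R) e^(−t/τ) = (0.1347)(0.5146) = 0.0693 A.

0.0693 A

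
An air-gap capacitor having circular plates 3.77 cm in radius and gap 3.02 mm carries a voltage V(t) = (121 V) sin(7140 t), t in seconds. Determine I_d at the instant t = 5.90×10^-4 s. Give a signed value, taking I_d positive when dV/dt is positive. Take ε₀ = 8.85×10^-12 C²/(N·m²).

C = ε₀A/d = (8.85×10^-12)(4.465×10^-3)/(3.02×10^-3) = 1.308×10^-11 F. dV/dt = V₀ω·cos(ωt); at ωt = 4.2126 rad this factor is -0.4792.
I_d = C dV/dt = (1.308×10^-11)(121)(7140)(-0.4792) = -5.42×10^-6 A.

-5.42×10^-6 A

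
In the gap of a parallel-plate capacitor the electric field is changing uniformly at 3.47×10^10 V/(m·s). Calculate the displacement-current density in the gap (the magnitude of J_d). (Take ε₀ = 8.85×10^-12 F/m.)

0.307 A/m²

The displacement-current density is ε₀ ∂E/∂t = (8.85×10^-12)(3.47×10^10) = 0.307 A/m².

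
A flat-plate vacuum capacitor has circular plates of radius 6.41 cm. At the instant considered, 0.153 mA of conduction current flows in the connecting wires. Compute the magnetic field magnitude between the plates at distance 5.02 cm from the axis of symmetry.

No conduction current crosses the gap, so I_d there equals the 1.53×10^-4 A in the leads.
An Ampèrian loop of radius r encloses a fraction (r/R)² of I_d. Then B·2πr = μ₀ I_d (r/R)², giving B = μ₀ I_d r/(2πR²) = 3.74×10^-10 T.

3.74×10^-10 T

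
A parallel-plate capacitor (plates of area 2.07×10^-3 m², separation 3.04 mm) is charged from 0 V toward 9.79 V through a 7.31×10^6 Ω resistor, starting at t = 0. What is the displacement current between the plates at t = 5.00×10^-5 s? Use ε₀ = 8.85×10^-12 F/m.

4.30×10^-7 A

With C = ε₀A/d = (8.85×10^-12)(2.07×10^-3)/(3.04×10^-3) = 6.026×10^-12 F, the time constant is τ = RC = 4.405×10^-5 s, so t/τ = 1.135 and e^(−t/τ) = 0.3214.
I_d = I_cond = (V₀/R) e^(−t/τ) = (1.339×10^-6)(0.3214) = 4.30×10^-7 A.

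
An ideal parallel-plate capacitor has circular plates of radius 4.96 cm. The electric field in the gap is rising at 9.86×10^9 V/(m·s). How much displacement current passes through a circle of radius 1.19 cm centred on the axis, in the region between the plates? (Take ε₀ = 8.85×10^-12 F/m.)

3.88×10^-5 A

Total displacement current: I_d = ε₀(πR²)(dE/dt) = (8.85×10^-12)(7.729×10^-3)(9.86×10^9) = 6.744×10^-4 A.
Since J_d is uniform, the enclosed fraction is (r/R)² = 0.05756, giving I_d,enc = 3.88×10^-5 A.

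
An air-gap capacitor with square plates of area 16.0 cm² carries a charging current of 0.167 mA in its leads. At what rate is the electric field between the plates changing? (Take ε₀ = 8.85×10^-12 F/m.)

1.18×10^10 V/(m·s)

Charge continuity gives I_d = I = 1.67×10^-4 A between the plates.
Since I_d = ε₀ A dE/dt, dE/dt = I_d/(ε₀A) = (1.67×10^-4)/((8.85×10^-12)(1.60×10^-3)) = 1.18×10^10 V/(m·s).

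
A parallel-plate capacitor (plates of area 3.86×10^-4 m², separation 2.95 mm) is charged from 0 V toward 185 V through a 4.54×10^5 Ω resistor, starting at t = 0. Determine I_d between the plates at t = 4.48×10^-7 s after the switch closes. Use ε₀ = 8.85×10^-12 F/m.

C = ε₀A/d = (8.85×10^-12)(3.86×10^-4)/(2.95×10^-3) = 1.158×10^-12 F, so τ = RC = 5.257×10^-7 s.
The conduction current is I(t) = (V₀/R) e^(−t/τ), and the displacement current between the plates equals it.
t/τ = 0.8522; I_d = (185/4.54×10^5) · e^(−0.8522) = (4.075×10^-4)(0.4265) = 1.74×10^-4 A.

1.74×10^-4 A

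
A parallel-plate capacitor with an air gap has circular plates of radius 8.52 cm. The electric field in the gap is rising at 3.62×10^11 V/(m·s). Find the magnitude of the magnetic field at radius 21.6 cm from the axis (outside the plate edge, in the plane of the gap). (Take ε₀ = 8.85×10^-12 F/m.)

I_d = ε₀ dΦ_E/dt = ε₀ πR² (dE/dt) = (8.85×10^-12)(0.02280)(3.62×10^11) = 0.07304 A through the full plate area.
With r > R the enclosed displacement current is the full I_d; B = μ₀ I_d / (2πr) = 6.76×10^-8 T.

6.76×10^-8 T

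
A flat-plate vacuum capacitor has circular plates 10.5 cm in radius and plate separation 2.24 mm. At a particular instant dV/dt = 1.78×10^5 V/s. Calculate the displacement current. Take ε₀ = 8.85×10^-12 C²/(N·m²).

2.44×10^-5 A

The displacement current equals the charging current C dV/dt. With C = ε₀A/d = (8.85×10^-12)(0.03464)/(2.24×10^-3) = 1.369×10^-10 F, I_d = (1.369×10^-10)(1.78×10^5) = 2.44×10^-5 A.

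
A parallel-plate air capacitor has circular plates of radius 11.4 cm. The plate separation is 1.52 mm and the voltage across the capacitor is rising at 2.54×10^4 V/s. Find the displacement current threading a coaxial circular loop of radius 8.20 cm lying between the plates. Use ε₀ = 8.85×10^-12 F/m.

3.12×10^-6 A

I_d = C dV/dt with C = ε₀πR²/d = 2.377×10^-10 F, so I_d = (2.377×10^-10)(2.54×10^4) = 6.038×10^-6 A.
Through an area πr² the displacement current is I_d·(πr²/πR²) = I_d (r/R)² = 3.12×10^-6 A.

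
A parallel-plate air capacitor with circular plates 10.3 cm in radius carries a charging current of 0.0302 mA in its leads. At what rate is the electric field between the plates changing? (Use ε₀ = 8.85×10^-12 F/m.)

1.02×10^8 V/(m·s)

Charge continuity gives I_d = I = 3.02×10^-5 A between the plates.
Inverting I_d = ε₀ A dE/dt gives dE/dt = 3.02×10^-5 / (8.85×10^-12 · 0.03333) = 1.02×10^8 V/(m·s).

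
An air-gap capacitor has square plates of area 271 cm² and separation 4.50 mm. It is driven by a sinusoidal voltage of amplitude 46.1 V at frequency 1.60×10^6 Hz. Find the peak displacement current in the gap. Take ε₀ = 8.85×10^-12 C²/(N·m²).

C = ε₀A/d = (8.85×10^-12)(0.0271)/(4.50×10^-3) = 5.330×10^-11 F; ω = 2πf = 1.005×10^7 rad/s.
I_d = C dV/dt, so |I_d|_max = C V₀ ω = (5.330×10^-11)(46.1)(1.005×10^7) = 0.0247 A.

0.0247 A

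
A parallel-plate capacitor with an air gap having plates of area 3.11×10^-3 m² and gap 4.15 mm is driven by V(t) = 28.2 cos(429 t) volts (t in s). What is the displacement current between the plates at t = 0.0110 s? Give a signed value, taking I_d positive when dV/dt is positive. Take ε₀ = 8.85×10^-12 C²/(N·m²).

8.02×10^-8 A

dV/dt = (28.2)(429)·−sin(4.719) = 1.210×10^4 V/s.
I_d = C dV/dt with C = ε₀A/d = (8.85×10^-12)(3.11×10^-3)/(4.15×10^-3) = 6.632×10^-12 F, so I_d = (6.632×10^-12)(1.210×10^4) = 8.02×10^-8 A.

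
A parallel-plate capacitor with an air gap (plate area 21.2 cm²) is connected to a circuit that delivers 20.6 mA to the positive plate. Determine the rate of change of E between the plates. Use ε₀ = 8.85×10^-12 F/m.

The displacement current between the plates equals the conduction current, I_d = 20.6 mA.
Inverting I_d = ε₀ A dE/dt gives dE/dt = 0.0206 / (8.85×10^-12 · 2.12×10^-3) = 1.10×10^12 V/(m·s).

1.10×10^12 V/(m·s)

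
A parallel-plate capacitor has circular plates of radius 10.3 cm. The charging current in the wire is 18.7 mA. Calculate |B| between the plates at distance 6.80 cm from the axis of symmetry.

Between the plates the displacement current equals the wire current: I_d = 18.7 mA = 0.0187 A.
An Ampèrian loop of radius r encloses a fraction (r/R)² of I_d. Then B·2πr = μ₀ I_d (r/R)², giving B = μ₀ I_d r/(2πR²) = 2.40×10^-8 T.

2.40×10^-8 T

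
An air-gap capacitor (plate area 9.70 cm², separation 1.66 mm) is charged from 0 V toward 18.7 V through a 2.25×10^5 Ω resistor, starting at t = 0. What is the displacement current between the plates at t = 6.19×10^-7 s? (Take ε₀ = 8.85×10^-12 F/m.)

4.88×10^-5 A

With C = ε₀A/d = (8.85×10^-12)(9.70×10^-4)/(1.66×10^-3) = 5.171×10^-12 F, the time constant is τ = RC = 1.163×10^-6 s, so t/τ = 0.5322 and e^(−t/τ) = 0.5873.
I_d = I_cond = (V₀/R) e^(−t/τ) = (8.311×10^-5)(0.5873) = 4.88×10^-5 A.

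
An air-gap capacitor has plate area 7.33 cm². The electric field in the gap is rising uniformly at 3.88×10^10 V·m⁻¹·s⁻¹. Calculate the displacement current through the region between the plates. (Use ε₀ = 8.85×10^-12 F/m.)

2.52×10^-4 A

With a uniform field, Φ_E = EA, so I_d = ε₀ A dE/dt = 2.52×10^-4 A.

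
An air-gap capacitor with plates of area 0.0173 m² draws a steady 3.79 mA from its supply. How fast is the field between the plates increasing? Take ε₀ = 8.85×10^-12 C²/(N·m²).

The displacement current between the plates equals the conduction current, I_d = 3.79 mA.
Inverting I_d = ε₀ A dE/dt gives dE/dt = 3.79×10^-3 / (8.85×10^-12 · 0.0173) = 2.48×10^10 V/(m·s).

2.48×10^10 V/(m·s)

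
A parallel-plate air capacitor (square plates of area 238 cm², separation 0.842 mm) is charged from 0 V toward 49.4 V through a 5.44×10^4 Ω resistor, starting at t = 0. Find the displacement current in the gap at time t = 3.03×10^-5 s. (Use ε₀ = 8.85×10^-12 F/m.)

9.80×10^-5 A

C = ε₀A/d = (8.85×10^-12)(0.0238)/(8.42×10^-4) = 2.502×10^-10 F and τ = RC = 1.361×10^-5 s. I_d in the gap equals the RC charging current.
I_d(t) = (V₀/R) e^(−t/τ) = 9.081×10^-4 · e^(−2.226) = 9.80×10^-5 A.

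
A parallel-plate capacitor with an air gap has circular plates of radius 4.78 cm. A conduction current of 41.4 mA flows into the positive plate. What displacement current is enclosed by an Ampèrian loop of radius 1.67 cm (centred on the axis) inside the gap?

5.05×10^-3 A

Between the plates the displacement current equals the wire current: I_d = 41.4 mA = 0.0414 A.
The field is uniform, so I_d,enc = I_d (r/R)² = (0.0414)(1.67/4.78)² = 5.05×10^-3 A.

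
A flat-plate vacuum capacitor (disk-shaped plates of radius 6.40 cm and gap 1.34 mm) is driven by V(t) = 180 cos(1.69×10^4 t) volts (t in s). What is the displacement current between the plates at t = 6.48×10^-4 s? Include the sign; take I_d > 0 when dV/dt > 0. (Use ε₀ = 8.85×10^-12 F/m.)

dE/dt = (V₀ω/d)·−sin(ωt) with ωt = 10.9512 rad: (180)(1.69×10^4)(0.9990)/(1.34×10^-3) = 2.268×10^9 V/(m·s).
I_d = ε₀ A dE/dt = (8.85×10^-12)(0.01287)(2.268×10^9) = 2.58×10^-4 A.

2.58×10^-4 A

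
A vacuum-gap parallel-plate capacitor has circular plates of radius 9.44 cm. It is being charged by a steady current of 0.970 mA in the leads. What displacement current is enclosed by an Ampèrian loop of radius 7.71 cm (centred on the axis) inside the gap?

6.47×10^-4 A

No conduction current crosses the gap, so I_d there equals the 9.70×10^-4 A in the leads.
Since J_d is uniform, the enclosed fraction is (r/R)² = 0.6671, giving I_d,enc = 6.47×10^-4 A.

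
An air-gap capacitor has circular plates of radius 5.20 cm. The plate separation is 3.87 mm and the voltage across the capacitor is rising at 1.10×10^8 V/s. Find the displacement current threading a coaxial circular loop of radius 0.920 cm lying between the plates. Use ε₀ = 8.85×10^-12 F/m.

6.69×10^-5 A

I_d = C dV/dt with C = ε₀πR²/d = 1.943×10^-11 F, so I_d = (1.943×10^-11)(1.10×10^8) = 2.137×10^-3 A.
Through an area πr² the displacement current is I_d·(πr²/πR²) = I_d (r/R)² = 6.69×10^-5 A.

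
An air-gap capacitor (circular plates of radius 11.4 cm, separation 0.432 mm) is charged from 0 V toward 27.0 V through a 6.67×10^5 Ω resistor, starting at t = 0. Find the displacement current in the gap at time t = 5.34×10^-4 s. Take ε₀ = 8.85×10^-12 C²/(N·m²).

With C = ε₀A/d = (8.85×10^-12)(0.04083)/(4.32×10^-4) = 8.364×10^-10 F, the time constant is τ = RC = 5.579×10^-4 s, so t/τ = 0.9572 and e^(−t/τ) = 0.3840.
I_d = I_cond = (V₀/R) e^(−t/τ) = (4.048×10^-5)(0.3840) = 1.55×10^-5 A.

1.55×10^-5 A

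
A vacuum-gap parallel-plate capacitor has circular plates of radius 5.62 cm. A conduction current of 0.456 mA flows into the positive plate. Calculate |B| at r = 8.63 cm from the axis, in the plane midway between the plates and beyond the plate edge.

1.06×10^-9 T

No conduction current crosses the gap, so I_d there equals the 4.56×10^-4 A in the leads.
For r ≥ R the full I_d is enclosed: B = μ₀ I_d/(2πr) = (4π×10^-7)(4.56×10^-4)/(2π·0.0863) = 1.06×10^-9 T.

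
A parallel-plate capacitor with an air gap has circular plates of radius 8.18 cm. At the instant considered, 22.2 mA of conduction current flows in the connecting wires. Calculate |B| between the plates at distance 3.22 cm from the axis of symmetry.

2.14×10^-8 T

No conduction current crosses the gap, so I_d there equals the 0.0222 A in the leads.
An Ampèrian loop of radius r encloses a fraction (r/R)² of I_d. Then B·2πr = μ₀ I_d (r/R)², giving B = μ₀ I_d r/(2πR²) = 2.14×10^-8 T.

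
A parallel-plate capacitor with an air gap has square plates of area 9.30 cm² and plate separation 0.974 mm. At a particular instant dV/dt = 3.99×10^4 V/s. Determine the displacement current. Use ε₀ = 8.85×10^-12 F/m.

3.37×10^-7 A

The displacement current equals the charging current C dV/dt. With C = ε₀A/d = (8.85×10^-12)(9.30×10^-4)/(9.74×10^-4) = 8.450×10^-12 F, I_d = (8.450×10^-12)(3.99×10^4) = 3.37×10^-7 A.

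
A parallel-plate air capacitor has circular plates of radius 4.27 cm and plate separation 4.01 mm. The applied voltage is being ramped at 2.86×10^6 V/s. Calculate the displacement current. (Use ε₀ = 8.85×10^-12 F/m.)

3.62×10^-5 A

C = ε₀A/d = (8.85×10^-12)(5.728×10^-3)/(4.01×10^-3) = 1.264×10^-11 F.
I_d = C dV/dt = (1.264×10^-11)(2.86×10^6) = 3.62×10^-5 A.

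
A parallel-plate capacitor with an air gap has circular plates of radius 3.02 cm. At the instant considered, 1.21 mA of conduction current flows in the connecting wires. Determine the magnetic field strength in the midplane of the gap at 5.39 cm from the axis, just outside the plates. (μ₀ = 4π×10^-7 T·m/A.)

4.49×10^-9 T

No conduction current crosses the gap, so I_d there equals the 1.21×10^-3 A in the leads.
Outside the plates the loop encloses all of I_d, so B·2πr = μ₀ I_d and B = 4.49×10^-9 T.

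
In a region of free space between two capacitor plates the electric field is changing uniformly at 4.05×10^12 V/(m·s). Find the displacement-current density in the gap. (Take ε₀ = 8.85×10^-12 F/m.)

J_d = ε₀ ∂E/∂t, so J_d = 35.8 A/m².

35.8 A/m²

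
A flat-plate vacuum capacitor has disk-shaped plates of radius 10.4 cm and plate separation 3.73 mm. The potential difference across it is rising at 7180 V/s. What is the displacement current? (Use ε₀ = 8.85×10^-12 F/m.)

E = V/d so dE/dt = (dV/dt)/d = 1.925×10^6 V/(m·s), and I_d = ε₀ A dE/dt = (8.85×10^-12)(0.03398)(1.925×10^6) = 5.79×10^-7 A.

5.79×10^-7 A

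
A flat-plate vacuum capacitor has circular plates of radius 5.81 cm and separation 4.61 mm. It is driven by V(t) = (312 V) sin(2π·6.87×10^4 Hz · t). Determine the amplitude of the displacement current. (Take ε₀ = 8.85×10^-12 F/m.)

2.74×10^-3 A

(dE/dt)_max = V₀ω/d = 2.922×10^10 V/(m·s); ω = 2πf = 4.317×10^5 rad/s.
I_d,max = ε₀ A (dE/dt)_max = (8.85×10^-12)(0.01060)(2.922×10^10) = 2.74×10^-3 A.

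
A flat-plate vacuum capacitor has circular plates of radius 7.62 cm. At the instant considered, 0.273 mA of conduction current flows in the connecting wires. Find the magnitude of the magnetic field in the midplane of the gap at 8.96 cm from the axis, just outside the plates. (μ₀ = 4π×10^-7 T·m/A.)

By continuity the displacement current in the gap matches the conduction current: I_d = 2.73×10^-4 A.
For r ≥ R the full I_d is enclosed: B = μ₀ I_d/(2πr) = (4π×10^-7)(2.73×10^-4)/(2π·0.0896) = 6.09×10^-10 T.

6.09×10^-10 T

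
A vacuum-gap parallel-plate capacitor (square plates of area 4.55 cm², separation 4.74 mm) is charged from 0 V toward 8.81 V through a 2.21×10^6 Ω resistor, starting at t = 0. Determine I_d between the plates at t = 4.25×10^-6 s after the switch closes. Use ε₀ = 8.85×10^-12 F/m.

4.14×10^-7 A

C = ε₀A/d = (8.85×10^-12)(4.55×10^-4)/(4.74×10^-3) = 8.495×10^-13 F, so τ = RC = 1.877×10^-6 s.
The conduction current is I(t) = (V₀/R) e^(−t/τ), and the displacement current between the plates equals it.
t/τ = 2.264; I_d = (8.81/2.21×10^6) · e^(−2.264) = (3.986×10^-6)(0.1039) = 4.14×10^-7 A.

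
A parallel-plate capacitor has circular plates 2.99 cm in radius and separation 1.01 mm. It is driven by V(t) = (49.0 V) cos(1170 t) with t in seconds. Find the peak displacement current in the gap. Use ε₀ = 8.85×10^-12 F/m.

(dE/dt)_max = V₀ω/d = 5.676×10^7 V/(m·s); ω = 1170 rad/s.
I_d,max = ε₀ A (dE/dt)_max = (8.85×10^-12)(2.809×10^-3)(5.676×10^7) = 1.41×10^-6 A.

1.41×10^-6 A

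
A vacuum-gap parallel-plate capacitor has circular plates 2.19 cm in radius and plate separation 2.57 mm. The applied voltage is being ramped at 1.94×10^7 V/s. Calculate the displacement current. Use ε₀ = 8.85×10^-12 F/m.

1.01×10^-4 A

E = V/d so dE/dt = (dV/dt)/d = 7.549×10^9 V/(m·s), and I_d = ε₀ A dE/dt = (8.85×10^-12)(1.507×10^-3)(7.549×10^9) = 1.01×10^-4 A.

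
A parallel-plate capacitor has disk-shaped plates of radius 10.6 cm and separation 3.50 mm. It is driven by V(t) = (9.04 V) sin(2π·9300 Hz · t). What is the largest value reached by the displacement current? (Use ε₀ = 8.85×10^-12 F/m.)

(dE/dt)_max = V₀ω/d = 1.509×10^8 V/(m·s); ω = 2πf = 5.843×10^4 rad/s.
I_d,max = ε₀ A (dE/dt)_max = (8.85×10^-12)(0.03530)(1.509×10^8) = 4.71×10^-5 A.

4.71×10^-5 A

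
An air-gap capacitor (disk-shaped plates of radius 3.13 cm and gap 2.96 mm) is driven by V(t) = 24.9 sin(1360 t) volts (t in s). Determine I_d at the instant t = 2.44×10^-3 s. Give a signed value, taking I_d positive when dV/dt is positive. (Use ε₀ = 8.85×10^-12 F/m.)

-3.07×10^-7 A

C = ε₀A/d = (8.85×10^-12)(3.078×10^-3)/(2.96×10^-3) = 9.203×10^-12 F. dV/dt = V₀ω·cos(ωt); at ωt = 3.3184 rad this factor is -0.9844.
I_d = C dV/dt = (9.203×10^-12)(24.9)(1360)(-0.9844) = -3.07×10^-7 A.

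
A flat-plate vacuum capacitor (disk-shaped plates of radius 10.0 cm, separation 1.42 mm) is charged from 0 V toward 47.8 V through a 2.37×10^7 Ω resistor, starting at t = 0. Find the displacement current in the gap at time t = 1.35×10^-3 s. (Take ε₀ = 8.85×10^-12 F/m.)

With C = ε₀A/d = (8.85×10^-12)(0.03142)/(1.42×10^-3) = 1.958×10^-10 F, the time constant is τ = RC = 4.640×10^-3 s, so t/τ = 0.2909 and e^(−t/τ) = 0.7476.
I_d = I_cond = (V₀/R) e^(−t/τ) = (2.017×10^-6)(0.7476) = 1.51×10^-6 A.

1.51×10^-6 A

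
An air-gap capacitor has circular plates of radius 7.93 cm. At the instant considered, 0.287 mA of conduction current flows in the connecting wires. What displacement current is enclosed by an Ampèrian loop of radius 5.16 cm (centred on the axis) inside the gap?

1.22×10^-4 A

Between the plates the displacement current equals the wire current: I_d = 0.287 mA = 2.87×10^-4 A.
The field is uniform, so I_d,enc = I_d (r/R)² = (2.87×10^-4)(5.16/7.93)² = 1.22×10^-4 A.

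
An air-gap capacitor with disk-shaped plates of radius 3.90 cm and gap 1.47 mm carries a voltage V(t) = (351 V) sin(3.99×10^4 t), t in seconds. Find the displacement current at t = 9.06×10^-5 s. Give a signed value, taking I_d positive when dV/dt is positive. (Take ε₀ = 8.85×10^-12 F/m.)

-3.59×10^-4 A

C = ε₀A/d = (8.85×10^-12)(4.778×10^-3)/(1.47×10^-3) = 2.877×10^-11 F. dV/dt = V₀ω·cos(ωt); at ωt = 3.61494 rad this factor is -0.8900.
I_d = C dV/dt = (2.877×10^-11)(351)(3.99×10^4)(-0.8900) = -3.59×10^-4 A.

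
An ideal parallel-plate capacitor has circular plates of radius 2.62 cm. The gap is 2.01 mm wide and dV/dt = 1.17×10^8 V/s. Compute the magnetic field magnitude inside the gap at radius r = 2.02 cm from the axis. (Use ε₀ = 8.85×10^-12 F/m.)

With E = V/d, dE/dt = 5.821×10^10 V/(m·s) and πR² = 2.157×10^-3 m², giving I_d = ε₀ πR² dE/dt = 1.111×10^-3 A.
For r < R the Ampère–Maxwell law gives B(2πr) = μ₀ I_d (r²/R²), so B = μ₀ I_d r/(2πR²) = (4π×10^-7)(1.111×10^-3)(0.0202)/(2π·0.0262²) = 6.54×10^-9 T.

6.54×10^-9 T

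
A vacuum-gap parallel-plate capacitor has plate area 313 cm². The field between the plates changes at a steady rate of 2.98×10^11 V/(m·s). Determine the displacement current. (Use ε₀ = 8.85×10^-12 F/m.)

0.0825 A

I_d = ε₀ A (dE/dt) = (8.85×10^-12)(0.0313 m²)(2.98×10^11) = 0.0825 A.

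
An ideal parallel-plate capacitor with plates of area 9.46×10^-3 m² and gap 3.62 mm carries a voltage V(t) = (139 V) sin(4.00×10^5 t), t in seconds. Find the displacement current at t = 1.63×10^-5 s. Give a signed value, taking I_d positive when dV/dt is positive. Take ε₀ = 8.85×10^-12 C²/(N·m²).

1.25×10^-3 A

C = ε₀A/d = (8.85×10^-12)(9.46×10^-3)/(3.62×10^-3) = 2.313×10^-11 F. dV/dt = V₀ω·cos(ωt); at ωt = 6.52 rad this factor is 0.9721.
I_d = C dV/dt = (2.313×10^-11)(139)(4.00×10^5)(0.9721) = 1.25×10^-3 A.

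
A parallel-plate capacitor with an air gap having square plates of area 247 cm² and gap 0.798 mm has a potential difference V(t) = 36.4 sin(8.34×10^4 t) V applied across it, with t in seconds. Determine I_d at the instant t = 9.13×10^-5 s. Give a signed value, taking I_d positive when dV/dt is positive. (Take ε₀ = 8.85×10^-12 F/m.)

1.97×10^-4 A

C = ε₀A/d = (8.85×10^-12)(0.0247)/(7.98×10^-4) = 2.739×10^-10 F. dV/dt = V₀ω·cos(ωt); at ωt = 7.61442 rad this factor is 0.2373.
I_d = C dV/dt = (2.739×10^-10)(36.4)(8.34×10^4)(0.2373) = 1.97×10^-4 A.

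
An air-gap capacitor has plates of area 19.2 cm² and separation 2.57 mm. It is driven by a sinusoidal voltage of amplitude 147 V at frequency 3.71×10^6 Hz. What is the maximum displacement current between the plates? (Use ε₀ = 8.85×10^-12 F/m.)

The displacement current equals the conduction current C dV/dt, which peaks at C V₀ ω.
With C = ε₀A/d = (8.85×10^-12)(1.92×10^-3)/(2.57×10^-3) = 6.612×10^-12 F and ω = 2πf = 2.331×10^7 rad/s, I_d,max = (6.612×10^-12)(147)(2.331×10^7) = 0.0227 A.

0.0227 A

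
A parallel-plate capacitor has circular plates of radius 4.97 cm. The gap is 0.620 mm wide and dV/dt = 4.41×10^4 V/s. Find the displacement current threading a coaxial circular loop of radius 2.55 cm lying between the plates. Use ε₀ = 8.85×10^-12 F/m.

I_d = C dV/dt with C = ε₀πR²/d = 1.108×10^-10 F, so I_d = (1.108×10^-10)(4.41×10^4) = 4.886×10^-6 A.
Since J_d is uniform, the enclosed fraction is (r/R)² = 0.2632, giving I_d,enc = 1.29×10^-6 A.

1.29×10^-6 A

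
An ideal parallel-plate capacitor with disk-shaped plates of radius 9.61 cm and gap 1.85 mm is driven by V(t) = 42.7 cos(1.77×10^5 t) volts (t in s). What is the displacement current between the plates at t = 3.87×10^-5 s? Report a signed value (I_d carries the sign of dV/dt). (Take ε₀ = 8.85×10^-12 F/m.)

dE/dt = (V₀ω/d)·−sin(ωt) with ωt = 6.8499 rad: (42.7)(1.77×10^5)(-0.5369)/(1.85×10^-3) = -2.193×10^9 V/(m·s).
I_d = ε₀ A dE/dt = (8.85×10^-12)(0.02901)(-2.193×10^9) = -5.63×10^-4 A.

-5.63×10^-4 A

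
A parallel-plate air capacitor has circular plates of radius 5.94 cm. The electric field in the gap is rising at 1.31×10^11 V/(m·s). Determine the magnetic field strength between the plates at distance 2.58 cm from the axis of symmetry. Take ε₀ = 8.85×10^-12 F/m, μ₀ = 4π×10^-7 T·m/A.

Through the whole plate area (πR² = 0.01108 m²), I_d = ε₀ πR² dE/dt = 0.01285 A.
For r < R the Ampère–Maxwell law gives B(2πr) = μ₀ I_d (r²/R²), so B = μ₀ I_d r/(2πR²) = (4π×10^-7)(0.01285)(0.0258)/(2π·0.0594²) = 1.88×10^-8 T.

1.88×10^-8 T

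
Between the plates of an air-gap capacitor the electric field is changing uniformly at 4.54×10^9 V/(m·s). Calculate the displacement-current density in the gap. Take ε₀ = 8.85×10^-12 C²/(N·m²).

0.0402 A/m²

J_d = ε₀ ∂E/∂t, so J_d = 0.0402 A/m².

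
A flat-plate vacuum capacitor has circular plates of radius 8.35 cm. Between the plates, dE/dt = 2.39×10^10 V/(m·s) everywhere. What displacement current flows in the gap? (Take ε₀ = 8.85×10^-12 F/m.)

The displacement current is ε₀ times dΦ_E/dt = ε₀ A dE/dt = (8.85×10^-12)(0.02190)(2.39×10^10) = 4.63×10^-3 A.

4.63×10^-3 A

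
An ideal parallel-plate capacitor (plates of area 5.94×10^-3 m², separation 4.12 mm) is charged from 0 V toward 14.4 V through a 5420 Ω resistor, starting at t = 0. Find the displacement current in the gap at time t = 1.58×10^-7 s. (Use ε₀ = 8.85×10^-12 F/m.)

C = ε₀A/d = (8.85×10^-12)(5.94×10^-3)/(4.12×10^-3) = 1.276×10^-11 F and τ = RC = 6.916×10^-8 s. I_d in the gap equals the RC charging current.
I_d(t) = (V₀/R) e^(−t/τ) = 2.657×10^-3 · e^(−2.285) = 2.70×10^-4 A.

2.70×10^-4 A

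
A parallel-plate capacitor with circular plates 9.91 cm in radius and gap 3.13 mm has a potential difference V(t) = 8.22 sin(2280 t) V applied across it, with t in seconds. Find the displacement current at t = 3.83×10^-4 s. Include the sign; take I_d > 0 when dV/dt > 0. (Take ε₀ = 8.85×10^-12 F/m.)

1.05×10^-6 A

C = ε₀A/d = (8.85×10^-12)(0.03085)/(3.13×10^-3) = 8.723×10^-11 F. dV/dt = V₀ω·cos(ωt); at ωt = 0.87324 rad this factor is 0.6423.
I_d = C dV/dt = (8.723×10^-11)(8.22)(2280)(0.6423) = 1.05×10^-6 A.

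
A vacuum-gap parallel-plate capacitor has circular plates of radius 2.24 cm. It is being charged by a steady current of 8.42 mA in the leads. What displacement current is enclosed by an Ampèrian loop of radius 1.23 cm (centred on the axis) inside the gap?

No conduction current crosses the gap, so I_d there equals the 8.42×10^-3 A in the leads.
Through an area πr² the displacement current is I_d·(πr²/πR²) = I_d (r/R)² = 2.54×10^-3 A.

2.54×10^-3 A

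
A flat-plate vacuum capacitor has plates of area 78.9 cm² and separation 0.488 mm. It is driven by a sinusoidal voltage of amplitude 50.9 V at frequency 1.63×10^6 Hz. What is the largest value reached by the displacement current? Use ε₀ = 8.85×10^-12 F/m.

0.0746 A

The displacement current equals the conduction current C dV/dt, which peaks at C V₀ ω.
With C = ε₀A/d = (8.85×10^-12)(7.89×10^-3)/(4.88×10^-4) = 1.431×10^-10 F and ω = 2πf = 1.024×10^7 rad/s, I_d,max = (1.431×10^-10)(50.9)(1.024×10^7) = 0.0746 A.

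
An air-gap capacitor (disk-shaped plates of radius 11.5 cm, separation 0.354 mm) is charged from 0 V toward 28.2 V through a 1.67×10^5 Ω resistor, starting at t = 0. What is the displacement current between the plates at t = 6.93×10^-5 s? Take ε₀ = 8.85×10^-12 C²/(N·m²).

1.13×10^-4 A

C = ε₀A/d = (8.85×10^-12)(0.04155)/(3.54×10^-4) = 1.039×10^-9 F and τ = RC = 1.735×10^-4 s. I_d in the gap equals the RC charging current.
I_d(t) = (V₀/R) e^(−t/τ) = 1.689×10^-4 · e^(−0.3994) = 1.13×10^-4 A.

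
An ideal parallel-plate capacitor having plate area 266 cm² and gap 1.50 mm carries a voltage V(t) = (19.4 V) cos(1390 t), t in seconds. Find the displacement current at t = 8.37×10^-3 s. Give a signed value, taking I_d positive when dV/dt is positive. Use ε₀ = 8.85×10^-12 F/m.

3.40×10^-6 A

dE/dt = (V₀ω/d)·−sin(ωt) with ωt = 11.6343 rad: (19.4)(1390)(0.8029)/(1.50×10^-3) = 1.443×10^7 V/(m·s).
I_d = ε₀ A dE/dt = (8.85×10^-12)(0.0266)(1.443×10^7) = 3.40×10^-6 A.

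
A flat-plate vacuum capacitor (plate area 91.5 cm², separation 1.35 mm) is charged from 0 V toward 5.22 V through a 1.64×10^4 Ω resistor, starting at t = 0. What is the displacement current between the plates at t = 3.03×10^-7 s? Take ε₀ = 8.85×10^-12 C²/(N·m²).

2.34×10^-4 A

C = ε₀A/d = (8.85×10^-12)(9.15×10^-3)/(1.35×10^-3) = 5.998×10^-11 F and τ = RC = 9.837×10^-7 s. I_d in the gap equals the RC charging current.
I_d(t) = (V₀/R) e^(−t/τ) = 3.183×10^-4 · e^(−0.3080) = 2.34×10^-4 A.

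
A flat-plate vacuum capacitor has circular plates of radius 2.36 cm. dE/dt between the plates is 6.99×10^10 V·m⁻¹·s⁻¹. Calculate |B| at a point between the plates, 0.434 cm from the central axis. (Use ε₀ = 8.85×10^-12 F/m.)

1.69×10^-9 T

Total displacement current: I_d = ε₀(πR²)(dE/dt) = (8.85×10^-12)(1.750×10^-3)(6.99×10^10) = 1.083×10^-3 A.
An Ampèrian loop of radius r encloses a fraction (r/R)² of I_d. Then B·2πr = μ₀ I_d (r/R)², giving B = μ₀ I_d r/(2πR²) = 1.69×10^-9 T.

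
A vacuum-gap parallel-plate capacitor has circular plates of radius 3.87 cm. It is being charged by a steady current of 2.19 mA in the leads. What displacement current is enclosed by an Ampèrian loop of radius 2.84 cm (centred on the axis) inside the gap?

1.18×10^-3 A

By continuity the displacement current in the gap matches the conduction current: I_d = 2.19×10^-3 A.
The field is uniform, so I_d,enc = I_d (r/R)² = (2.19×10^-3)(2.84/3.87)² = 1.18×10^-3 A.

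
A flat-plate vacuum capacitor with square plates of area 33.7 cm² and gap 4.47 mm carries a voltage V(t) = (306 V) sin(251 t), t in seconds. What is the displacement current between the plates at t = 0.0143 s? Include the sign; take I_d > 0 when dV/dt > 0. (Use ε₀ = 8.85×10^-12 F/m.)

-4.62×10^-7 A

C = ε₀A/d = (8.85×10^-12)(3.37×10^-3)/(4.47×10^-3) = 6.672×10^-12 F. dV/dt = V₀ω·cos(ωt); at ωt = 3.5893 rad this factor is -0.9014.
I_d = C dV/dt = (6.672×10^-12)(306)(251)(-0.9014) = -4.62×10^-7 A.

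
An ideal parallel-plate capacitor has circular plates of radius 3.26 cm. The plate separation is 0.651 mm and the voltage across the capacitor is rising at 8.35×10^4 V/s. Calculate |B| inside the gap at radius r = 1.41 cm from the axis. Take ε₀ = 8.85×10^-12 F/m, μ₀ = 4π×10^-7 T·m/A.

I_d = C dV/dt with C = ε₀πR²/d = 4.539×10^-11 F, so I_d = (4.539×10^-11)(8.35×10^4) = 3.790×10^-6 A.
∮B·dl = μ₀ I_d,enc with I_d,enc = I_d r²/R² = 7.090×10^-7 A; so B = μ₀ I_d,enc/(2πr) = 1.01×10^-11 T.

1.01×10^-11 T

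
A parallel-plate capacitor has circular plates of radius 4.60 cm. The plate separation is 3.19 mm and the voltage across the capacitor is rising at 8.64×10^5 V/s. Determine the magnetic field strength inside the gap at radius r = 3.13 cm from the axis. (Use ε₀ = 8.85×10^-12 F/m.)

dE/dt = (dV/dt)/d = 2.708×10^8 V/(m·s); I_d = ε₀(πR²)(dE/dt) = (8.85×10^-12)(6.648×10^-3)(2.708×10^8) = 1.593×10^-5 A.
An Ampèrian loop of radius r encloses a fraction (r/R)² of I_d. Then B·2πr = μ₀ I_d (r/R)², giving B = μ₀ I_d r/(2πR²) = 4.71×10^-11 T.

4.71×10^-11 T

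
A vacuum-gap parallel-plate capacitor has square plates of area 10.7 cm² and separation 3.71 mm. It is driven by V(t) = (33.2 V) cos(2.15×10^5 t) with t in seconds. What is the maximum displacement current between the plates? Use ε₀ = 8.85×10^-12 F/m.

1.82×10^-5 A

The displacement current equals the conduction current C dV/dt, which peaks at C V₀ ω.
With C = ε₀A/d = (8.85×10^-12)(1.07×10^-3)/(3.71×10^-3) = 2.552×10^-12 F and ω = 2.15×10^5 rad/s, I_d,max = (2.552×10^-12)(33.2)(2.15×10^5) = 1.82×10^-5 A.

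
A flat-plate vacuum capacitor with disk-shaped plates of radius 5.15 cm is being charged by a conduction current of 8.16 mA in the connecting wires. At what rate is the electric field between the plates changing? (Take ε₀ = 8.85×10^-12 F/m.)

1.11×10^11 V/(m·s)

The displacement current between the plates equals the conduction current, I_d = 8.16 mA.
Since I_d = ε₀ A dE/dt, dE/dt = I_d/(ε₀A) = (8.16×10^-3)/((8.85×10^-12)(8.332×10^-3)) = 1.11×10^11 V/(m·s).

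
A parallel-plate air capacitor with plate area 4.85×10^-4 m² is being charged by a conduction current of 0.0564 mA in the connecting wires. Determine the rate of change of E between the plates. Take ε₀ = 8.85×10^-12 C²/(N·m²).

By continuity, I_d in the gap equals the 0.0564 mA flowing in the wire.
Then dE/dt = I_d/(ε₀A) = 1.31×10^10 V/(m·s).

1.31×10^10 V/(m·s)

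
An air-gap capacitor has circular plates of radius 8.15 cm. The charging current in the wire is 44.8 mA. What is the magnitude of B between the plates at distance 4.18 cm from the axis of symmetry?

By continuity the displacement current in the gap matches the conduction current: I_d = 0.0448 A.
An Ampèrian loop of radius r encloses a fraction (r/R)² of I_d. Then B·2πr = μ₀ I_d (r/R)², giving B = μ₀ I_d r/(2πR²) = 5.64×10^-8 T.

5.64×10^-8 T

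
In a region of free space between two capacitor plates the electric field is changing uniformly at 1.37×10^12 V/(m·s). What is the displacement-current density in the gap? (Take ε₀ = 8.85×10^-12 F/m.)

12.1 A/m²

J_d = ε₀ ∂E/∂t, so J_d = 12.1 A/m².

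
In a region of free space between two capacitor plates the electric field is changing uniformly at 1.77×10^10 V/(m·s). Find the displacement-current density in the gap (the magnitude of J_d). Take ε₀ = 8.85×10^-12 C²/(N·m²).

0.157 A/m²

J_d = ε₀ dE/dt = (8.85×10^-12)(1.77×10^10) = 0.157 A/m².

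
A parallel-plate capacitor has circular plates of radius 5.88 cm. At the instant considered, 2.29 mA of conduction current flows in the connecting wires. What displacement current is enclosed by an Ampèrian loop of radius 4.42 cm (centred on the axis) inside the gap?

By continuity the displacement current in the gap matches the conduction current: I_d = 2.29×10^-3 A.
The field is uniform, so I_d,enc = I_d (r/R)² = (2.29×10^-3)(4.42/5.88)² = 1.29×10^-3 A.

1.29×10^-3 A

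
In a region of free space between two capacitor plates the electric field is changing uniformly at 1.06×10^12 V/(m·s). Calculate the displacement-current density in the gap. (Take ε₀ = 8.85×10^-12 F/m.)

J_d = ε₀ dE/dt = (8.85×10^-12)(1.06×10^12) = 9.38 A/m².

9.38 A/m²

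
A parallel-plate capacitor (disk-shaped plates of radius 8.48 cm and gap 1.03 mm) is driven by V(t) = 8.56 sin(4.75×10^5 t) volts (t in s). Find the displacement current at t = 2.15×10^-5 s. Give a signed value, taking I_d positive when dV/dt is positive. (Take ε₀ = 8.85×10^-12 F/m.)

-5.57×10^-4 A

dV/dt = (8.56)(4.75×10^5)·cos(10.2125) = -2.868×10^6 V/s.
I_d = C dV/dt with C = ε₀A/d = (8.85×10^-12)(0.02259)/(1.03×10^-3) = 1.941×10^-10 F, so I_d = (1.941×10^-10)(-2.868×10^6) = -5.57×10^-4 A.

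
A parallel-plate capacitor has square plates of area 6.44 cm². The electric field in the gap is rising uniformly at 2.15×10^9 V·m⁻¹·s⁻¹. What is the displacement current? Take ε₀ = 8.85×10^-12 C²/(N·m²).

1.23×10^-5 A

With a uniform field, Φ_E = EA, so I_d = ε₀ A dE/dt = 1.23×10^-5 A.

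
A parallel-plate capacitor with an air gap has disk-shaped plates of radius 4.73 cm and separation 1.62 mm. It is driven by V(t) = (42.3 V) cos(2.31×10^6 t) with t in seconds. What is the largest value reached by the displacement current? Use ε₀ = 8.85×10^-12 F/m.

(dE/dt)_max = V₀ω/d = 6.032×10^10 V/(m·s); ω = 2.31×10^6 rad/s.
I_d,max = ε₀ A (dE/dt)_max = (8.85×10^-12)(7.029×10^-3)(6.032×10^10) = 3.75×10^-3 A.

3.75×10^-3 A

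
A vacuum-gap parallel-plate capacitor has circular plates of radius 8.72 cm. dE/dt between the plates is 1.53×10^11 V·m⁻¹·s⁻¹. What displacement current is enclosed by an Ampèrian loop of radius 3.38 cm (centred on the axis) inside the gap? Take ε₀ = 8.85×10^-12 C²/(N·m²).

4.86×10^-3 A

I_d = ε₀ dΦ_E/dt = ε₀ πR² (dE/dt) = (8.85×10^-12)(0.02389)(1.53×10^11) = 0.03235 A through the full plate area.
Since J_d is uniform, the enclosed fraction is (r/R)² = 0.1502, giving I_d,enc = 4.86×10^-3 A.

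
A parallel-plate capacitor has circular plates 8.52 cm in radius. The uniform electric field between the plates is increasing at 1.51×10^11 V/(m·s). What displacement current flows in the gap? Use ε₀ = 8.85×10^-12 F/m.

0.0305 A

With a uniform field, Φ_E = EA, so I_d = ε₀ A dE/dt = 0.0305 A.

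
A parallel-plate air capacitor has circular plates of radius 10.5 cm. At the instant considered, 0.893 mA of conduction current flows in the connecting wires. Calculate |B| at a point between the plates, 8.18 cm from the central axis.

Between the plates the displacement current equals the wire current: I_d = 0.893 mA = 8.93×10^-4 A.
An Ampèrian loop of radius r encloses a fraction (r/R)² of I_d. Then B·2πr = μ₀ I_d (r/R)², giving B = μ₀ I_d r/(2πR²) = 1.33×10^-9 T.

1.33×10^-9 T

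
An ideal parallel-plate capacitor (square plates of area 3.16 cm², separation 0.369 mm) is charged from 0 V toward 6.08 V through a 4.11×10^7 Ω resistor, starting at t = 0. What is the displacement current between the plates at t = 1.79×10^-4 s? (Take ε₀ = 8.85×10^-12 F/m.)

8.33×10^-8 A

C = ε₀A/d = (8.85×10^-12)(3.16×10^-4)/(3.69×10^-4) = 7.579×10^-12 F and τ = RC = 3.115×10^-4 s. I_d in the gap equals the RC charging current.
I_d(t) = (V₀/R) e^(−t/τ) = 1.479×10^-7 · e^(−0.5746) = 8.33×10^-8 A.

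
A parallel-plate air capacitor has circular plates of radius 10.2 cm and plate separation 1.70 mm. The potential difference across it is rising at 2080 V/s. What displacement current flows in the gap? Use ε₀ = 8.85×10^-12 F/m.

The displacement current equals the charging current C dV/dt. With C = ε₀A/d = (8.85×10^-12)(0.03269)/(1.70×10^-3) = 1.702×10^-10 F, I_d = (1.702×10^-10)(2080) = 3.54×10^-7 A.

3.54×10^-7 A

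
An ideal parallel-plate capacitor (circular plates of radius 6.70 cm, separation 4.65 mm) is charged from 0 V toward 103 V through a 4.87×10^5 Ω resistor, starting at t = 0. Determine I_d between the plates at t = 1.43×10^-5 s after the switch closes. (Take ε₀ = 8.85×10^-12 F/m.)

7.08×10^-5 A

C = ε₀A/d = (8.85×10^-12)(0.01410)/(4.65×10^-3) = 2.684×10^-11 F and τ = RC = 1.307×10^-5 s. I_d in the gap equals the RC charging current.
I_d(t) = (V₀/R) e^(−t/τ) = 2.115×10^-4 · e^(−1.094) = 7.08×10^-5 A.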